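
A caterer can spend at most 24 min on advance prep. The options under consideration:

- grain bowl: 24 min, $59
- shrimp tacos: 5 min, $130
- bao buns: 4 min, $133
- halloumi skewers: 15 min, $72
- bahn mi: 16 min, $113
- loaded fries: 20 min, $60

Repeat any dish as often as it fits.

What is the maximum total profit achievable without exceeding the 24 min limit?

By profit per min: bao buns 33.25, shrimp tacos 26.00, bahn mi 7.06, halloumi skewers 4.80 lead.
Best packing: 6×bao buns — 24 min, 798 total.

798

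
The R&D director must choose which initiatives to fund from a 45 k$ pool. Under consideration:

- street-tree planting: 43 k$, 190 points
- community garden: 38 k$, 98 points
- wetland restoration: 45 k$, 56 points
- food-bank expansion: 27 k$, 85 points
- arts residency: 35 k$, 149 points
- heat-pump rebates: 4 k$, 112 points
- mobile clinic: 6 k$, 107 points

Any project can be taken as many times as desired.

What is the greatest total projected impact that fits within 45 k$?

1232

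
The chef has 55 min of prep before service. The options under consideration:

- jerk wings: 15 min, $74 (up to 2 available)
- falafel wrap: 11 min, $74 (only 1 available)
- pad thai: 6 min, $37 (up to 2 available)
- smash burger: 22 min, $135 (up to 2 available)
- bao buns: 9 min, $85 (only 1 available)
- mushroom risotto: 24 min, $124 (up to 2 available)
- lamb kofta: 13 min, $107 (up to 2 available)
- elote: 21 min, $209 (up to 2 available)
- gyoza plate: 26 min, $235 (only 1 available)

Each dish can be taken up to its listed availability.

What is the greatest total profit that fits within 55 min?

525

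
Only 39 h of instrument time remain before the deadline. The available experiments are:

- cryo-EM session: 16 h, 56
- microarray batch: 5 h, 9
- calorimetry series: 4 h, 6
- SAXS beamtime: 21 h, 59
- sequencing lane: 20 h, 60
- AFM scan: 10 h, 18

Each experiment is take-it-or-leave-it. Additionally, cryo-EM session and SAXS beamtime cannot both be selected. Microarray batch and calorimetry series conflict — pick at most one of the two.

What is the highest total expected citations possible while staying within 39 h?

116

Density check — cryo-EM session 3.50, sequencing lane 3.00, SAXS beamtime 2.81 are the best per h.
Best packing: cryo-EM session + sequencing lane — 36 h, 116 total.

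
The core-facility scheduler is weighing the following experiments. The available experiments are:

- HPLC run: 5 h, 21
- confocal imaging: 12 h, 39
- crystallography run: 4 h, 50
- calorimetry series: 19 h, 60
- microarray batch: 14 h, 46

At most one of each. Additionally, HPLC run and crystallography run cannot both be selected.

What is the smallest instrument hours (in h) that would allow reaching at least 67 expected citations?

16

Minimise h subject to total expected citations ≥ 67.
confocal imaging + crystallography run: 89 expected citations at 16 h.
No combination under 16 h hits 67.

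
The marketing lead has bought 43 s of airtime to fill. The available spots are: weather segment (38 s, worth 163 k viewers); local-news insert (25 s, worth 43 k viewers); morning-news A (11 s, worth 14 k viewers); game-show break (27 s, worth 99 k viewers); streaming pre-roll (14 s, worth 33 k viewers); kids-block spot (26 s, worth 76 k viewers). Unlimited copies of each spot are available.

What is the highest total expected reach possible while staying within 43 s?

163

Density check — weather segment 4.29, game-show break 3.67, kids-block spot 2.92, streaming pre-roll 2.36 are the best per s.
Best packing: weather segment — 38 s, 163 total.
The spare 5 s is too small for any remaining spot, and no exchange beats 163.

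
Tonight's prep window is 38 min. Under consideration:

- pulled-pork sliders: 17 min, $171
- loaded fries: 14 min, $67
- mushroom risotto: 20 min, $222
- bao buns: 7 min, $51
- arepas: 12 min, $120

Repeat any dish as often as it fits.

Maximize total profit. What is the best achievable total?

393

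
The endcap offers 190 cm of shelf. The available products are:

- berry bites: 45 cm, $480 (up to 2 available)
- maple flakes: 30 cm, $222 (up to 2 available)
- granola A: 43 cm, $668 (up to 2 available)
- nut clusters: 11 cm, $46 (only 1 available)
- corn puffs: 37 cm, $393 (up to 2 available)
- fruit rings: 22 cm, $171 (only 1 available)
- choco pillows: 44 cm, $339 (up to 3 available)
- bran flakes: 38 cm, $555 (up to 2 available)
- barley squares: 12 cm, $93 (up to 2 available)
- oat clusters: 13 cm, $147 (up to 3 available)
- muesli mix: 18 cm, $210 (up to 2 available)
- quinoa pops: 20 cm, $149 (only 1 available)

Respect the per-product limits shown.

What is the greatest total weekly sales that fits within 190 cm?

2740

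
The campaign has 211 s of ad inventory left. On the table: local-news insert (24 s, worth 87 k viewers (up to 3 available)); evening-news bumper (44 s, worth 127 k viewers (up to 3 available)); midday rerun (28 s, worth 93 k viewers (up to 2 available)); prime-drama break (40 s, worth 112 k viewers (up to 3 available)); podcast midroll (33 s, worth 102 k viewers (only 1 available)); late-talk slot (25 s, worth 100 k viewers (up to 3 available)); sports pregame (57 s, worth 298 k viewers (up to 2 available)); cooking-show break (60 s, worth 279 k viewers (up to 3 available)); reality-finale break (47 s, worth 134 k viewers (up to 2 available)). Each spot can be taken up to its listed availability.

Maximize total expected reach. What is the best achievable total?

Density check — sports pregame 5.23, cooking-show break 4.65, late-talk slot 4.00, local-news insert 3.62 are the best per s.
Filling by ratio: late-talk slot + 2×sports pregame + cooking-show break for 975, with 12 s left unused.
Dropping late-talk slot frees 25 s; slotting in podcast midroll (33 s) lifts the total to 977 at 207 s.
That's the maximum — no swap from here does better than 977.

977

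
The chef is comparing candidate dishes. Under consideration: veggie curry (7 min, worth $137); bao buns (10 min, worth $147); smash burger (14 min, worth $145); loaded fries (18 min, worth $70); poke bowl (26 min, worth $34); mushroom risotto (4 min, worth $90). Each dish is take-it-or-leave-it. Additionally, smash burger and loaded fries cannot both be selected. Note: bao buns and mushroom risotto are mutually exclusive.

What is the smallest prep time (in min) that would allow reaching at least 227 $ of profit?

11

Look for the lowest-prep combination reaching 227.
veggie curry + mushroom risotto: 227 profit at 11 min.
Any bundle with less than 11 min falls short of 227.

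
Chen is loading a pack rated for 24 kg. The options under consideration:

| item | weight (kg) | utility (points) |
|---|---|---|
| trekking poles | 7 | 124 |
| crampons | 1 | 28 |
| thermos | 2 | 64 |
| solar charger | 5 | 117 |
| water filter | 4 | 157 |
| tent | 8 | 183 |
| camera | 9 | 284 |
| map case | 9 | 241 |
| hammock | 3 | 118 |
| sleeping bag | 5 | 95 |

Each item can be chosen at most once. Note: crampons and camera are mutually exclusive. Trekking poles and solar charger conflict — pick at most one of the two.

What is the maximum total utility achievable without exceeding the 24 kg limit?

746

Thermos + water filter + camera + map case uses 24 of the 24 kg and totals 746.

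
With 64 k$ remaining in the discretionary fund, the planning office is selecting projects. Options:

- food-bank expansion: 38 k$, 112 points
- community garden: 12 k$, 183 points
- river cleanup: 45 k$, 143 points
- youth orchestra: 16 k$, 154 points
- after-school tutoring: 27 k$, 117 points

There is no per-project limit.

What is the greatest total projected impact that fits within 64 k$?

915

By projected impact per k$: community garden 15.25, youth orchestra 9.62, after-school tutoring 4.33, river cleanup 3.18 lead.
5×community garden uses 60 of the 64 k$ and totals 915.
The spare 4 k$ is too small for any remaining project, and no exchange beats 915.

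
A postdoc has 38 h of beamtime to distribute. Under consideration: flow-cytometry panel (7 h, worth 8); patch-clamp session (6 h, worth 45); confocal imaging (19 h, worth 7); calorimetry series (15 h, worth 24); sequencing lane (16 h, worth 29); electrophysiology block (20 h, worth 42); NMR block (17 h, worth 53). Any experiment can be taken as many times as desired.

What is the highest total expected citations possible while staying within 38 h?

270

The ratio ordering already packs tightly: 6×patch-clamp session, 36 h, 270.
That's the maximum — no swap from here does better than 270.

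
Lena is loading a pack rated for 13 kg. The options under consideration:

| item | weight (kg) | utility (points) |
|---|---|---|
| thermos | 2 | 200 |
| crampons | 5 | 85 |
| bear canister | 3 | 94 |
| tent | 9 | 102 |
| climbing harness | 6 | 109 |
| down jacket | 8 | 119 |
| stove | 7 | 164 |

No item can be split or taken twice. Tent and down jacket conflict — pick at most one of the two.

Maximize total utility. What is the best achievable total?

458

Ranking by ratio (utility/kg): thermos 100.00, bear canister 31.33, stove 23.43, climbing harness 18.17.
Best packing: thermos + bear canister + stove — 12 kg, 458 total.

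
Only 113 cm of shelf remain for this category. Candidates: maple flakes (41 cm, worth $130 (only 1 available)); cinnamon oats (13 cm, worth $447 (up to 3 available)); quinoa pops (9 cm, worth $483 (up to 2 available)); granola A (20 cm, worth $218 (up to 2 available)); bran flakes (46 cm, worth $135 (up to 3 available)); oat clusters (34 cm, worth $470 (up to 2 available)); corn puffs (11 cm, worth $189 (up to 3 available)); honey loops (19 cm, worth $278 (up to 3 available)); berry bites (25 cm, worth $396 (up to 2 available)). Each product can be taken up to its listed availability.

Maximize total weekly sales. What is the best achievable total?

3170

The ratio heuristic lands on 3×cinnamon oats + 2×quinoa pops + 3×corn puffs + honey loops (3152) but leaves 4 cm idle.
Replace 2×corn puffs with berry bites: the trade gains 18 net, giving 3170 at 112 cm.
That's the maximum — no swap from here does better than 3170.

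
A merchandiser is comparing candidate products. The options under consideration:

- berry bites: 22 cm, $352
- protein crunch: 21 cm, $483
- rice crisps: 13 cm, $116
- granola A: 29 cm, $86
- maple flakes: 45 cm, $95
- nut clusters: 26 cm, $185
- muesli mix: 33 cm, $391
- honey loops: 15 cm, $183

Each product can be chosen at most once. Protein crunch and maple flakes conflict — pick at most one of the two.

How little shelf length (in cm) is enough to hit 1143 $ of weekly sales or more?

76

Need the lightest bundle worth ≥ 1143.
berry bites + protein crunch + muesli mix reaches 1226 using 76 cm.
Below 76 cm the best achievable stays under 1143.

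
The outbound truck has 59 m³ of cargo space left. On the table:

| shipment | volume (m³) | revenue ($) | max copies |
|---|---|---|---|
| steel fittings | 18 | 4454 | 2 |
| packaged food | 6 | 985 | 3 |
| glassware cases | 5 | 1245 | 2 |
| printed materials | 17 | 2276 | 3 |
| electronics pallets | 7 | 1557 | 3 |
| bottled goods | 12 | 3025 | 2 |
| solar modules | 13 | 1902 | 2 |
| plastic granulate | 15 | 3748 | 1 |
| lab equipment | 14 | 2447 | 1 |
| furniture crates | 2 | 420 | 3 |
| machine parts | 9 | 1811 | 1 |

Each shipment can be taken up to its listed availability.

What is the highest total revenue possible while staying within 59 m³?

Greedy by ratio would take 2×glassware cases + electronics pallets + 2×bottled goods + plastic granulate + furniture crates: 58 m³ used, total 14265.
The 17 m³ tied up in 2×glassware cases and electronics pallets is better spent on steel fittings — total rises to 14672 (59 m³).

14672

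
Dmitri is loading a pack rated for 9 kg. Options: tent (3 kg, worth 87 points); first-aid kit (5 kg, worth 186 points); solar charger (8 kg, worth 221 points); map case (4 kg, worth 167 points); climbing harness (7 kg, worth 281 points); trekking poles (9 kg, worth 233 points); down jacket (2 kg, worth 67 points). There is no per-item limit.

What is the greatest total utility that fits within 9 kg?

353

The ratio heuristic lands on 2×map case (334) but leaves 1 kg idle.
The 4 kg tied up in map case is better spent on first-aid kit — total rises to 353 (9 kg).
Nothing else within 9 kg beats 353.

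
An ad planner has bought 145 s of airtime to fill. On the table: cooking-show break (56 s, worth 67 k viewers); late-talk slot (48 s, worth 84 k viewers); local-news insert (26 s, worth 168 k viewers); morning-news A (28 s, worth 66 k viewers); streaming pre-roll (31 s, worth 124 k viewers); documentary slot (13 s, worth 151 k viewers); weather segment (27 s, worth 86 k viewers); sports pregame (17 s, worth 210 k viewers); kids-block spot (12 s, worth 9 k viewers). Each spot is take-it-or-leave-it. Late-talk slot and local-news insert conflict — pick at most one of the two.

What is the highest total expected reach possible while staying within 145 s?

By expected reach per s: sports pregame 12.35, documentary slot 11.62, local-news insert 6.46 lead.
Taking local-news insert + morning-news A + streaming pre-roll + documentary slot + weather segment + sports pregame: 142 s used, 805 in expected reach.
Runner-up local-news insert + streaming pre-roll + documentary slot + weather segment + sports pregame + kids-block spot tops out at 748.

805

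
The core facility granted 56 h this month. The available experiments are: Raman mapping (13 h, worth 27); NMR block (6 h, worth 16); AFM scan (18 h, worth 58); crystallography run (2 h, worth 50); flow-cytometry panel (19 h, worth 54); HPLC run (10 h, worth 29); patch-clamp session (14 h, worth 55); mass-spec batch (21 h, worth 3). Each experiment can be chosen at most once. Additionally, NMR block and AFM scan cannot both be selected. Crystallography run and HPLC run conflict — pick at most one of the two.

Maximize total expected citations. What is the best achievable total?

By expected citations per h: crystallography run 25.00, patch-clamp session 3.93, AFM scan 3.22, HPLC run 2.90 lead.
AFM scan + crystallography run + flow-cytometry panel + patch-clamp session uses 53 of the 56 h and totals 217.

217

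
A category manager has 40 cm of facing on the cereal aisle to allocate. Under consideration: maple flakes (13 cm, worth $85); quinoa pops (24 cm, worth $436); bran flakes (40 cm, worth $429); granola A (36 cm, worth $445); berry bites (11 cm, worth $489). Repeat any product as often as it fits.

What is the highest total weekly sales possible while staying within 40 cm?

The ratio ordering already packs tightly: 3×berry bites, 33 cm, 1467.
Nothing else within 40 cm beats 1467.

1467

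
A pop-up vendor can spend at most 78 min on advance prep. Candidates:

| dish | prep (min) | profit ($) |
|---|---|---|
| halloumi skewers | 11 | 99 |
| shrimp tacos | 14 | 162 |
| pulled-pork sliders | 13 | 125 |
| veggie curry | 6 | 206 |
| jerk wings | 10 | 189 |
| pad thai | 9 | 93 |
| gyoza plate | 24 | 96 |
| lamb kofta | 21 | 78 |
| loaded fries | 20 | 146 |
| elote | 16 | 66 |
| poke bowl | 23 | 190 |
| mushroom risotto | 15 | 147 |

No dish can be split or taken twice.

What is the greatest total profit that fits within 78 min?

1021

Halloumi skewers + shrimp tacos + pulled-pork sliders + veggie curry + jerk wings + pad thai + mushroom risotto uses 78 of the 78 min and totals 1021.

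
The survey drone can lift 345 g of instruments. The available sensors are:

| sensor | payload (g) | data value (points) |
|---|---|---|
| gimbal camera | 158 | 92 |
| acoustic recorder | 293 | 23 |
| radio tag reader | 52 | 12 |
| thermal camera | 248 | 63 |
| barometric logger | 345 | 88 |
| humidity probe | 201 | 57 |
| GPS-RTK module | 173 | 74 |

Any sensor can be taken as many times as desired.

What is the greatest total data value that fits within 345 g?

184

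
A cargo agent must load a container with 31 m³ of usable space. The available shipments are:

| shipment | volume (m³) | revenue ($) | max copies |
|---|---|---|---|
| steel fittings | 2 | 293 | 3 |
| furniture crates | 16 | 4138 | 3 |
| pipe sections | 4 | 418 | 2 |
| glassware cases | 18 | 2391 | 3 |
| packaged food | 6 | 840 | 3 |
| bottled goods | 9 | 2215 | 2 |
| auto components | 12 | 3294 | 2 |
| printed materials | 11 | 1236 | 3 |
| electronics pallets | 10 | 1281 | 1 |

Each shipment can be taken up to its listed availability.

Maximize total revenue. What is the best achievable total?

Taking the top-ratio shipments first gives 3×steel fittings + 2×auto components for 7467 (30 m³).
Replace 2×steel fittings and auto components with furniture crates: the trade gains 258 net, giving 7725 at 30 m³.

7725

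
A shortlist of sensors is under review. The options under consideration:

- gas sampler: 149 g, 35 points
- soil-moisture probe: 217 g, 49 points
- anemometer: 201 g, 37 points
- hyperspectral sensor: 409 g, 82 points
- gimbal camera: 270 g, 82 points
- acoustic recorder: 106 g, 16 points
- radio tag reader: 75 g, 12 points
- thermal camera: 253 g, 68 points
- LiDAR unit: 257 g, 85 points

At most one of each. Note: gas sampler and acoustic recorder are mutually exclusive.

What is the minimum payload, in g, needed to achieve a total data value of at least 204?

Minimise g subject to total data value ≥ 204.
Taking anemometer + gimbal camera + LiDAR unit gives 204 (≥ 204) for 728 g.
Below 728 g the best achievable stays under 204.

728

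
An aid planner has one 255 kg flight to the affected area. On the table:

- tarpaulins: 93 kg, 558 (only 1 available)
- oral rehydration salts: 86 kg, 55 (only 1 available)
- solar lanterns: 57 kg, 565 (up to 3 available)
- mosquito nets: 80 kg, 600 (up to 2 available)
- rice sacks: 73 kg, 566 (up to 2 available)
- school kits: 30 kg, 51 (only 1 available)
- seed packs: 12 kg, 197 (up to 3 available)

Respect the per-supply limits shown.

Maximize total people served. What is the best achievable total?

2356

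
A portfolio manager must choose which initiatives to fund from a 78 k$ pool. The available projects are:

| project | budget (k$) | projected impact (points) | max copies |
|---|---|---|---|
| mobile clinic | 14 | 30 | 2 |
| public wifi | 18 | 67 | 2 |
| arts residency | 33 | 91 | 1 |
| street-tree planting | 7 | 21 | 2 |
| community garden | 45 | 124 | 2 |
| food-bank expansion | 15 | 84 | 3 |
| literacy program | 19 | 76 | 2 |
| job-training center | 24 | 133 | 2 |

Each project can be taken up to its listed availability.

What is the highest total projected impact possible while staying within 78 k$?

434

Density check — food-bank expansion 5.60, job-training center 5.54, literacy program 4.00, public wifi 3.72 are the best per k$.
A density-first pass picks street-tree planting + 3×food-bank expansion + job-training center — 406 at 76 k$.
The 22 k$ tied up in street-tree planting and food-bank expansion is better spent on job-training center — total rises to 434 (78 k$).
Nothing else within 78 k$ beats 434.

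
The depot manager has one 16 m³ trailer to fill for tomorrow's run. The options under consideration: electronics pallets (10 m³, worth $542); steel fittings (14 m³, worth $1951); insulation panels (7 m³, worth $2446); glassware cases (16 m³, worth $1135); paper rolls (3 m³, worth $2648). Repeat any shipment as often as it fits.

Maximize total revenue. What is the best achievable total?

13240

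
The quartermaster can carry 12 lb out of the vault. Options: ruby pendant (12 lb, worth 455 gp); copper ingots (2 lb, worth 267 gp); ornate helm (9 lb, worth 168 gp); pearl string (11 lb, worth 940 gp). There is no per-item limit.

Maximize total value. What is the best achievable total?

1602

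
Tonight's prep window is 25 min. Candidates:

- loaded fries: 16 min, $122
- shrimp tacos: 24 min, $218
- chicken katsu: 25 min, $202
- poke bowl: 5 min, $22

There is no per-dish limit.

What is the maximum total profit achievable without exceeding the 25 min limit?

218

Best packing: shrimp tacos — 24 min, 218 total.
Nothing else within 25 min beats 218.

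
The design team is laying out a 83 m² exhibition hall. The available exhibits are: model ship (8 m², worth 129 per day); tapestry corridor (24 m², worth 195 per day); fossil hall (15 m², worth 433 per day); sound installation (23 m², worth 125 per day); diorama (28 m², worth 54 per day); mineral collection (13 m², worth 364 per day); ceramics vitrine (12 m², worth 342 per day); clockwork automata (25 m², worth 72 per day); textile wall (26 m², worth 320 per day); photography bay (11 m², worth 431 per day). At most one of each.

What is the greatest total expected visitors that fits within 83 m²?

1894

The ratio ordering already packs tightly: model ship + tapestry corridor + fossil hall + mineral collection + ceramics vitrine + photography bay, 83 m², 1894.
An exhaustive check of the 1024 subsets confirms 1894.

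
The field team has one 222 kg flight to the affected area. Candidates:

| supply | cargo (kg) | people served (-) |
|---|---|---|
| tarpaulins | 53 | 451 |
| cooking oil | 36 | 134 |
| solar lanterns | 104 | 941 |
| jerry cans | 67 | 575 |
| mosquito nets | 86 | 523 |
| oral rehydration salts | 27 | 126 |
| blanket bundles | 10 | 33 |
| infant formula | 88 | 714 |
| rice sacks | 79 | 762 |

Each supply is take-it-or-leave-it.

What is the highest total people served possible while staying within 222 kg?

1927

Filling by ratio: solar lanterns + oral rehydration salts + blanket bundles + rice sacks for 1862, with 2 kg left unused.
Using the slack differently, tarpaulins + infant formula + rice sacks comes to 1927 at 220 kg.
An exhaustive check of the 512 subsets confirms 1927.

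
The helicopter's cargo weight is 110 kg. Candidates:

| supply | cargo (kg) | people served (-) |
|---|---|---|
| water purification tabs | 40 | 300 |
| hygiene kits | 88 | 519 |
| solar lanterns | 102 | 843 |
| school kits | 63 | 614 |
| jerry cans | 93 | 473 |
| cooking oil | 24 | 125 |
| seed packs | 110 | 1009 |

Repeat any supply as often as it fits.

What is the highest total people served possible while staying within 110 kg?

1009

The ratio heuristic lands on water purification tabs + school kits (914) but leaves 7 kg idle.
Replace water purification tabs and school kits with seed packs: the trade gains 95 net, giving 1009 at 110 kg.
No other feasible combination exceeds 1009.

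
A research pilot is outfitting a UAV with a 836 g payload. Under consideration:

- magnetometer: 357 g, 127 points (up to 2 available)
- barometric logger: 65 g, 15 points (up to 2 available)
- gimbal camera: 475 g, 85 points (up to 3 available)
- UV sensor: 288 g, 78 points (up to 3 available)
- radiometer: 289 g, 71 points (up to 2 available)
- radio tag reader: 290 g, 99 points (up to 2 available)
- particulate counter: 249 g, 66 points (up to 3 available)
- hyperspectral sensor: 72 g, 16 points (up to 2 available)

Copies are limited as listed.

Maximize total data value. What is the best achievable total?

270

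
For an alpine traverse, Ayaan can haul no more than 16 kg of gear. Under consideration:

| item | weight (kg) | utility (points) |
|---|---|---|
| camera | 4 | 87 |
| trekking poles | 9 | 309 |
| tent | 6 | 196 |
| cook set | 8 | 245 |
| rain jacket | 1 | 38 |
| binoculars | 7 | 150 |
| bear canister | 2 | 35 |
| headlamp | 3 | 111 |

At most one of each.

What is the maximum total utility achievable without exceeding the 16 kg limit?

543

Taking the top-ratio items first gives trekking poles + rain jacket + bear canister + headlamp for 493 (15 kg).
Replace bear canister and headlamp with tent: the trade gains 50 net, giving 543 at 16 kg.
No other feasible combination exceeds 543.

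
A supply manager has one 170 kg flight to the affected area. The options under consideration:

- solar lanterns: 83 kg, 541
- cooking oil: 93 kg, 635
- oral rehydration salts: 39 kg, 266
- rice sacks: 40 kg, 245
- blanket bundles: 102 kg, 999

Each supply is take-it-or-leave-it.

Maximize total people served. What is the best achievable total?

Density check — blanket bundles 9.79, cooking oil 6.83, oral rehydration salts 6.82 are the best per kg.
Taking oral rehydration salts + blanket bundles: 141 kg used, 1265 in people served.
The closest alternative, rice sacks + blanket bundles, reaches only 1244.

1265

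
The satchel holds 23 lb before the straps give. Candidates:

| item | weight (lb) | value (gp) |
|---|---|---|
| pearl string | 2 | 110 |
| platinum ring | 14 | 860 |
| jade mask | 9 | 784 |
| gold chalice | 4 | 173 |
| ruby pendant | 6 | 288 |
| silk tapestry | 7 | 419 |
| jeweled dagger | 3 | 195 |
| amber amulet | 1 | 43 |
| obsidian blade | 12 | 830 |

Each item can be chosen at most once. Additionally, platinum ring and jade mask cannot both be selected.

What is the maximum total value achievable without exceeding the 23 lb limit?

By value per lb: jade mask 87.11, obsidian blade 69.17, jeweled dagger 65.00, platinum ring 61.43 lead.
Pearl string + jade mask + obsidian blade uses 23 of the 23 lb and totals 1724.
That's the maximum — no feasible swap from here does better than 1724.

1724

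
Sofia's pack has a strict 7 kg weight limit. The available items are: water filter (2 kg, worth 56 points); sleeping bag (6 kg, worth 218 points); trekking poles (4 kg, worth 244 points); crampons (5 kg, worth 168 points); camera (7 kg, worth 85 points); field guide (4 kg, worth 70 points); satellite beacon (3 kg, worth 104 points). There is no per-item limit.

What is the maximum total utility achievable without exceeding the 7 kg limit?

Taking trekking poles + satellite beacon: 7 kg used, 348 in utility.

348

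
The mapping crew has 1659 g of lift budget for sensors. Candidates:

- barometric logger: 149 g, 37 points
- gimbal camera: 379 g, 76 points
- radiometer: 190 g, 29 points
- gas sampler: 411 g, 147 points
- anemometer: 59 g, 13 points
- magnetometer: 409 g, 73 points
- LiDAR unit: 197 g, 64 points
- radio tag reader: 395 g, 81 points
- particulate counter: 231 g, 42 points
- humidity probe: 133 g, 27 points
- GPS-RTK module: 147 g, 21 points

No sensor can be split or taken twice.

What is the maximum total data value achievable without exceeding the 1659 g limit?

By data value per g: gas sampler 0.36, LiDAR unit 0.32, barometric logger 0.25, anemometer 0.22 lead.
Taking the top-ratio sensors first gives barometric logger + gas sampler + anemometer + LiDAR unit + radio tag reader + particulate counter + humidity probe for 411 (1575 g).
The 364 g tied up in particulate counter and humidity probe is better spent on gimbal camera — total rises to 418 (1590 g).
An exhaustive check of the 2048 subsets confirms 418.

418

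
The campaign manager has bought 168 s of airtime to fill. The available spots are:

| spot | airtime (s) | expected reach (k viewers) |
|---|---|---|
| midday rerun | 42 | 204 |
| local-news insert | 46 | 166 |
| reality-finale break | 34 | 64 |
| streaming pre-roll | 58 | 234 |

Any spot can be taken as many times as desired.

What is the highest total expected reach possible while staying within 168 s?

4×midday rerun uses 168 of the 168 s and totals 816.
That's the maximum — no swap from here does better than 816.

816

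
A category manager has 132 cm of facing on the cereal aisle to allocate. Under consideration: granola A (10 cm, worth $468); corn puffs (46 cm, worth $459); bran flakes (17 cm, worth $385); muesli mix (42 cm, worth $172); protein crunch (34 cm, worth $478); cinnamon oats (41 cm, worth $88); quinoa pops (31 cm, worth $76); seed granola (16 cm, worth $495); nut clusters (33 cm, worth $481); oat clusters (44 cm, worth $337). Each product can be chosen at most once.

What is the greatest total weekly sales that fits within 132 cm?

2307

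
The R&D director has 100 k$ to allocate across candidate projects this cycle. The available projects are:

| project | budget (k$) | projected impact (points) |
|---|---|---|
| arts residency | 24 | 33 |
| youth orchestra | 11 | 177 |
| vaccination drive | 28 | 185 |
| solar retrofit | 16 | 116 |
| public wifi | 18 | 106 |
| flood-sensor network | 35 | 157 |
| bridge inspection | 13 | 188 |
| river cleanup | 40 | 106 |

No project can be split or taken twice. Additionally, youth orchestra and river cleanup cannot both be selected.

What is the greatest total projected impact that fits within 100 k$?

772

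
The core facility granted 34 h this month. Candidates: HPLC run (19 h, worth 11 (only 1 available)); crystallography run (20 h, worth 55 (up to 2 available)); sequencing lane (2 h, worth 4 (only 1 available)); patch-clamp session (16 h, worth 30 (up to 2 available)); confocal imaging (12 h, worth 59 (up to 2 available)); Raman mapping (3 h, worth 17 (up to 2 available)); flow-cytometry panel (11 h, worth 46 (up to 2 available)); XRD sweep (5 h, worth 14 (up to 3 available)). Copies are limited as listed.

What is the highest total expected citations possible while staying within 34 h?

Best packing: sequencing lane + 2×confocal imaging + 2×Raman mapping — 32 h, 156 total.

156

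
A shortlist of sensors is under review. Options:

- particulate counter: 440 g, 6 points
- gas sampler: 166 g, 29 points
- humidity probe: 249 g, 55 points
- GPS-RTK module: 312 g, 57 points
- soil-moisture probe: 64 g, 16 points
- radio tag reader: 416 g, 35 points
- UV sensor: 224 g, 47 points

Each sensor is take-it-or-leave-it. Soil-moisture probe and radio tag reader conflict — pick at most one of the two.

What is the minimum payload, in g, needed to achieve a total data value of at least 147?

Need the lightest bundle worth ≥ 147.
gas sampler + humidity probe + soil-moisture probe + UV sensor: 147 data value at 703 g.
Any bundle with less than 703 g falls short of 147.

703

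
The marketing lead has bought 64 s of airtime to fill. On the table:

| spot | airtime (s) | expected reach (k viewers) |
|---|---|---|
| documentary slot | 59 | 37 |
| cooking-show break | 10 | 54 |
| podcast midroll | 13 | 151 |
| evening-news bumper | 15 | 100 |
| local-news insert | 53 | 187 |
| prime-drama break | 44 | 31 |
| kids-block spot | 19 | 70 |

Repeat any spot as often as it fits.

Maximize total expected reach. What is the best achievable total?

658

Ranking by ratio (expected reach/s): podcast midroll 11.62, evening-news bumper 6.67, cooking-show break 5.40, kids-block spot 3.68.
Cooking-show break + 4×podcast midroll uses 62 of the 64 s and totals 658.
No other feasible combination exceeds 658.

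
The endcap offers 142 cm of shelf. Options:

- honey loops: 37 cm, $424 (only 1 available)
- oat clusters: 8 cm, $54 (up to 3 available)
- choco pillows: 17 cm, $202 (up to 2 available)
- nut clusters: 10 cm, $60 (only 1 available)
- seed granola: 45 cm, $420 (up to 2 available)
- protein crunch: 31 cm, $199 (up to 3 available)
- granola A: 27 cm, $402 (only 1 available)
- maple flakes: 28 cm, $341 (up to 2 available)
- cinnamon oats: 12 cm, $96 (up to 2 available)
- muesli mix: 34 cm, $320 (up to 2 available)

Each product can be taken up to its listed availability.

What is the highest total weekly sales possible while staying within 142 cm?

1710

A density-first pass picks 2×choco pillows + granola A + 2×maple flakes + 2×cinnamon oats — 1680 at 141 cm.
Dropping choco pillows and 2×cinnamon oats frees 41 cm; slotting in honey loops (37 cm) lifts the total to 1710 at 137 cm.
The spare 5 cm is too small for any remaining product, and no exchange beats 1710.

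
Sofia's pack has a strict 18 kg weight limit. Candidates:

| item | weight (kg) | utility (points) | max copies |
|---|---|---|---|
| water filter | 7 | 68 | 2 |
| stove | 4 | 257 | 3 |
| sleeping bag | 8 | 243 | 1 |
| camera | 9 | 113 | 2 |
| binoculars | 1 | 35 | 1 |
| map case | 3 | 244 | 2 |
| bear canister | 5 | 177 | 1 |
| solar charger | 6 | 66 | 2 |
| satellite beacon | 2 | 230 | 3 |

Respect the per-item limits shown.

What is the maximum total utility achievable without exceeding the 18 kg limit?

Taking the top-ratio items first gives stove + binoculars + 2×map case + 3×satellite beacon for 1470 (17 kg).
Dropping map case frees 3 kg; slotting in stove (4 kg) lifts the total to 1483 at 18 kg.
That's the maximum — no swap from here does better than 1483.

1483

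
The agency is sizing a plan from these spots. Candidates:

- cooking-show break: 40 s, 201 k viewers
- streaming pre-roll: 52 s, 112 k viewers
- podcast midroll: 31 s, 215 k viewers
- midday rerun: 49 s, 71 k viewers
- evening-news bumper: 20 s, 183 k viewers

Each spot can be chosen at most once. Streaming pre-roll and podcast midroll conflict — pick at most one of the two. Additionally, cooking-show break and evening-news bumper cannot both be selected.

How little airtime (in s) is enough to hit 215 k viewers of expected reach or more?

31

Need the lightest bundle worth ≥ 215.
Taking podcast midroll gives 215 (≥ 215) for 31 s.
No combination under 31 s hits 215.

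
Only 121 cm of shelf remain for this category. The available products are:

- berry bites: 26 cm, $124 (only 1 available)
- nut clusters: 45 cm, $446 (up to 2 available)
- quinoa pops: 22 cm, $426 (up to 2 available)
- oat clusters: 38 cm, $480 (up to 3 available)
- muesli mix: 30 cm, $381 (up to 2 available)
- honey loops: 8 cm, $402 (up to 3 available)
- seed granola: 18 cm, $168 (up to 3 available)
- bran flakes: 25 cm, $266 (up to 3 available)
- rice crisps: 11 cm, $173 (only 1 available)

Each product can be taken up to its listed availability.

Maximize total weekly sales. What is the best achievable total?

Ranking by ratio (weekly sales/cm): honey loops 50.25, quinoa pops 19.36, rice crisps 15.73.
Filling by ratio: 2×quinoa pops + muesli mix + 3×honey loops + rice crisps for 2612, with 12 cm left unused.
Dropping muesli mix frees 30 cm; slotting in oat clusters (38 cm) lifts the total to 2711 at 117 cm.

2711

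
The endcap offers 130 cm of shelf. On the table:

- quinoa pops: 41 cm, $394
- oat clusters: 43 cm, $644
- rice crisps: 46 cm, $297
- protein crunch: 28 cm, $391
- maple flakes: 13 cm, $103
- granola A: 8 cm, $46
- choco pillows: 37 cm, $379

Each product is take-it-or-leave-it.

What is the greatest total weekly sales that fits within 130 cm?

1563

By weekly sales per cm: oat clusters 14.98, protein crunch 13.96, choco pillows 10.24, quinoa pops 9.61 lead.
Oat clusters + protein crunch + maple flakes + granola A + choco pillows uses 129 of the 130 cm and totals 1563.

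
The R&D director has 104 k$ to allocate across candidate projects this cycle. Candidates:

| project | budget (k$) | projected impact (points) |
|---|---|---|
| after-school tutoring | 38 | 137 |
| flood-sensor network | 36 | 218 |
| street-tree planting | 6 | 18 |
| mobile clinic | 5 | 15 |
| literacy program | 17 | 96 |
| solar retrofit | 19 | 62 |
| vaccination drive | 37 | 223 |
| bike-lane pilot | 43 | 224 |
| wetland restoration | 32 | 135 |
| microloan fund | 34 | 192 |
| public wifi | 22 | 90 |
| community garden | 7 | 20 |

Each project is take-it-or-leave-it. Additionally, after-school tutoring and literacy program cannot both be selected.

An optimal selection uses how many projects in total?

Best achievable projected impact is 575.
flood-sensor network + street-tree planting + literacy program + vaccination drive + community garden hits 575 at 103 k$.
Any selection reaching 575 contains exactly 5 projects.

5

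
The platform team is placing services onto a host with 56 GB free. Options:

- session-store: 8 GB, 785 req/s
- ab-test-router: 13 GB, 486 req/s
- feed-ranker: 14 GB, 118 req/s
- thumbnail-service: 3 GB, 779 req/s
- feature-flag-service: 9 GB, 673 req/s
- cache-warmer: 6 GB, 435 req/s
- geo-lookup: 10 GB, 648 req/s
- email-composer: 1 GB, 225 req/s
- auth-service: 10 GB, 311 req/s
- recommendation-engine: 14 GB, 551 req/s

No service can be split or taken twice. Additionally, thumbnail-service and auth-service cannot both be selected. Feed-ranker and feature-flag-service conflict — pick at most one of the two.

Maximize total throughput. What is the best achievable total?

4096

Ranking by ratio (throughput/GB): thumbnail-service 259.67, email-composer 225.00, session-store 98.12, feature-flag-service 74.78.
Session-store + thumbnail-service + feature-flag-service + cache-warmer + geo-lookup + email-composer + recommendation-engine uses 51 of the 56 GB and totals 4096.
The closest alternative, session-store + ab-test-router + thumbnail-service + feature-flag-service + cache-warmer + geo-lookup + email-composer, reaches only 4031.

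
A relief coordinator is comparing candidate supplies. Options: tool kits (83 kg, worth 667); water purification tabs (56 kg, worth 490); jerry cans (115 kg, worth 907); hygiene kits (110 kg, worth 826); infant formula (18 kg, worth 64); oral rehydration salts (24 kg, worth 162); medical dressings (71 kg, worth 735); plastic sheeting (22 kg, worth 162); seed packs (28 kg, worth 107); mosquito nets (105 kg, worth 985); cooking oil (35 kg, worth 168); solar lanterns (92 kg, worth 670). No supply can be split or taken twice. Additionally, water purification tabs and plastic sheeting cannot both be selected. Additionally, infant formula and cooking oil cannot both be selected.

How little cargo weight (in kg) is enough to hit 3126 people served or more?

365

Minimise kg subject to total people served ≥ 3126.
water purification tabs + jerry cans + infant formula + medical dressings + mosquito nets: 3181 people served at 365 kg.
Any bundle with less than 365 kg falls short of 3126.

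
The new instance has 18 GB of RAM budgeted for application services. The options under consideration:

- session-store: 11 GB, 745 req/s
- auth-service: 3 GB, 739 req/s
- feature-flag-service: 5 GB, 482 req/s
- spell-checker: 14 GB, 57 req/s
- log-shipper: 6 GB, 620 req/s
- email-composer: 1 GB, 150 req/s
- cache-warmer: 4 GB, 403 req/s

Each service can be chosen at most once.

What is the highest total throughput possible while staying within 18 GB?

2244

Greedy by ratio would take auth-service + log-shipper + email-composer + cache-warmer: 14 GB used, total 1912.
Replace email-composer with feature-flag-service: the trade gains 332 net, giving 2244 at 18 GB.
Every other selection either busts 18 GB or fails to beat 2244.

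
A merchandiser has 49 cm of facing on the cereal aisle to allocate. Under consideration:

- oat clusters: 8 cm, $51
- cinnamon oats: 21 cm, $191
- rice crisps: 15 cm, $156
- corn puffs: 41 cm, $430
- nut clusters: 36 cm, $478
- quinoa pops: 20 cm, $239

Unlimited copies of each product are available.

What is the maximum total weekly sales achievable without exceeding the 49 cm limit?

529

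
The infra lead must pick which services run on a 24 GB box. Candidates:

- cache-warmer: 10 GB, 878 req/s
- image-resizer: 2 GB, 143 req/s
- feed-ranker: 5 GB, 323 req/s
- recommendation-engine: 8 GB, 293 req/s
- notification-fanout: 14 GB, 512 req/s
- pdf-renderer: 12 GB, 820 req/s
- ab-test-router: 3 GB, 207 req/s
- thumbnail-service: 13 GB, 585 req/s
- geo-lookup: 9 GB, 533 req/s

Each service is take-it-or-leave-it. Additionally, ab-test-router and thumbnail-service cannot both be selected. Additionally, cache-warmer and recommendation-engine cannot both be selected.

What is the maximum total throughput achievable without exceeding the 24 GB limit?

1841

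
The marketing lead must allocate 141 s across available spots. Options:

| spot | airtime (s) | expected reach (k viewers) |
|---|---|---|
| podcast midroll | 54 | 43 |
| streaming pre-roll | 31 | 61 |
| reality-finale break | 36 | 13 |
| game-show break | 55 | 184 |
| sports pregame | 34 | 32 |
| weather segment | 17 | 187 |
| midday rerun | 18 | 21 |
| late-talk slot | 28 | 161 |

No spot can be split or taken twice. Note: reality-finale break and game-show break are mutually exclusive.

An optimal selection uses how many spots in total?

The maximum expected reach within 141 s is 593.
For example streaming pre-roll + game-show break + weather segment + late-talk slot achieves it, using 131 s.
Any selection reaching 593 contains exactly 4 spots.

4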